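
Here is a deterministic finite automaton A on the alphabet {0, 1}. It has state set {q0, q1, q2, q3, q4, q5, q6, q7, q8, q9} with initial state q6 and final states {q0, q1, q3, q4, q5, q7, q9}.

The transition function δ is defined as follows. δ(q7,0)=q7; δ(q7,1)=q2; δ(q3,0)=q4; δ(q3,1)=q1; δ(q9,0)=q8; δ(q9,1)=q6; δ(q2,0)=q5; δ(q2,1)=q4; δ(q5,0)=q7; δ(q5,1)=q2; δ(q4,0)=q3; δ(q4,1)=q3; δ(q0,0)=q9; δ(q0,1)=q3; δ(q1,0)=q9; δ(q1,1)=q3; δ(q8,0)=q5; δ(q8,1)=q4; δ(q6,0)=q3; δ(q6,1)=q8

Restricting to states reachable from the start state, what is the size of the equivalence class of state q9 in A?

1

First remove the unreachable states {q0}; 9 states remain.
Start with accepting vs non-accepting: {q1,q3,q4,q5,q7,q9} | {q2,q6,q8}.
On input 0, block {q1,q3,q4,q5,q7,q9} splits into {q1,q3,q4,q5,q7} and {q9}.
Refine {q1,q3,q4,q5,q7} on symbol 0: members go to different blocks, giving {q3,q4,q5,q7} and {q1}.
Refine {q3,q4,q5,q7} on symbol 1: members go to different blocks, giving {q5,q7} and {q3} and {q4}.
Split {q2,q6,q8} by δ(·,0) → {q2,q8} and {q6}.
The partition is now stable with 7 blocks: {q5,q7} | {q2,q8} | {q9} | {q1} | {q3} | {q4} | {q6}.
State q9 belongs to the block {q9}, which has 1 states.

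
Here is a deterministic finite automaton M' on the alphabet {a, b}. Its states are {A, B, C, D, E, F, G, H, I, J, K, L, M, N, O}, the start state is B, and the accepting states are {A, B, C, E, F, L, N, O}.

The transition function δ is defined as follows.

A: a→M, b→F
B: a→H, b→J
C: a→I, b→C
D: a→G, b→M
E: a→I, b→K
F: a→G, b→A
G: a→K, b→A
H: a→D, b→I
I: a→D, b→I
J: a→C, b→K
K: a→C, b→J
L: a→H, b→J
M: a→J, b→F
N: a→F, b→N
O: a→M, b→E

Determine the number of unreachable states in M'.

4

BFS from B reaches {A, B, C, D, F, G, H, I, J, K, M}; the 4 state(s) E, L, N, O are never visited.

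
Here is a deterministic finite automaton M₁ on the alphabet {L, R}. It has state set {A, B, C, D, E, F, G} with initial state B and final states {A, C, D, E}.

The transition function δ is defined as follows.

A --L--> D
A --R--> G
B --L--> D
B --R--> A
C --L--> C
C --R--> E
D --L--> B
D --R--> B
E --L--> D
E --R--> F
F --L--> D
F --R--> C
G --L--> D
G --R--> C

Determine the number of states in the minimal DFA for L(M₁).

5

Every state is reachable, so we keep all 7.
Start with accepting vs non-accepting: {A,C,D,E} | {B,F,G}.
Refine {A,C,D,E} on symbol L: members go to different blocks, giving {A,C,E} and {D}.
On input L, block {A,C,E} splits into {A,E} and {C}.
Split {B,F,G} by δ(·,R) → {F,G} and {B}.
No further refinement is possible. Final partition (5 blocks): {A,E} | {F,G} | {D} | {C} | {B}.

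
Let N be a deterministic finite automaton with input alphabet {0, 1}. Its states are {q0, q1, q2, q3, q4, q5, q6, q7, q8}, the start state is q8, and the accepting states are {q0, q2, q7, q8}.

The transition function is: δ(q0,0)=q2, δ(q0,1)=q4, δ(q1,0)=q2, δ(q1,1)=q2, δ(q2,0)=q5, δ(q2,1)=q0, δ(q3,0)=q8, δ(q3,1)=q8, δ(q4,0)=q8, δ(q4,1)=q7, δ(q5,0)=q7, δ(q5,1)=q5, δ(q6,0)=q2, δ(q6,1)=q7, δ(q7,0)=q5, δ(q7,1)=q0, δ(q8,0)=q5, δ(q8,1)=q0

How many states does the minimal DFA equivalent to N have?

First remove the unreachable states {q1,q3,q6}; 6 states remain.
P0 = {q0,q2,q7,q8} | {q4,q5}.
Refine {q0,q2,q7,q8} on symbol 0: members go to different blocks, giving {q2,q7,q8} and {q0}.
Split {q4,q5} by δ(·,1) → {q4} and {q5}.
Stable partition: {q2,q7,q8} | {q4} | {q0} | {q5} — 4 equivalence classes.

4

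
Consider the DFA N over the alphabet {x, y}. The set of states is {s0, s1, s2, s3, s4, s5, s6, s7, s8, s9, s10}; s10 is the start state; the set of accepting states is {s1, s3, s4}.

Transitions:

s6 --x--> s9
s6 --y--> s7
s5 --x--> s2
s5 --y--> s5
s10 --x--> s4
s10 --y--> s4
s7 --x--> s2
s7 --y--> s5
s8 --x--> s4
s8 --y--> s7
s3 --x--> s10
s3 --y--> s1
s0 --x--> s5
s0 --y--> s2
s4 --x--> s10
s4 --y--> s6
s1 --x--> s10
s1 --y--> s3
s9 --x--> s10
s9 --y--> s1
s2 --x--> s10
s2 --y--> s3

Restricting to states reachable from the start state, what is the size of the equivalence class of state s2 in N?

Reachable states from the start: {s1,s2,s3,s4,s5,s6,s7,s9,s10}. Unreachable: {s0,s8} — drop them.
Start with accepting vs non-accepting: {s1,s3,s4} | {s2,s5,s6,s7,s9,s10}.
Split {s1,s3,s4} by δ(·,y) → {s1,s3} and {s4}.
On input x, block {s2,s5,s6,s7,s9,s10} splits into {s2,s5,s6,s7,s9} and {s10}.
Refine {s2,s5,s6,s7,s9} on symbol x: members go to different blocks, giving {s5,s6,s7} and {s2,s9}.
The partition is now stable with 5 blocks: {s1,s3} | {s5,s6,s7} | {s4} | {s10} | {s2,s9}.
State s2 belongs to the block {s2,s9}, which has 2 states.

2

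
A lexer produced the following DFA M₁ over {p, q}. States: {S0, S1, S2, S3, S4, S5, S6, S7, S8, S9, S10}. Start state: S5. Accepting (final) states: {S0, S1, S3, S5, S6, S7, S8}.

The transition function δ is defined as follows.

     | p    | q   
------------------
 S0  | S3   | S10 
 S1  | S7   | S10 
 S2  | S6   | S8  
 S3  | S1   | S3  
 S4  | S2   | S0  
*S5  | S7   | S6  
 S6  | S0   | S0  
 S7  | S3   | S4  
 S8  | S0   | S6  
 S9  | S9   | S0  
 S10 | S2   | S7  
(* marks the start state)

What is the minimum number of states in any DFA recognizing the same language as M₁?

States {S9} cannot be reached from the start state, so discard them.
Start with accepting vs non-accepting: {S0,S1,S3,S5,S6,S7,S8} | {S2,S4,S10}.
Split {S0,S1,S3,S5,S6,S7,S8} by δ(·,q) → {S3,S5,S6,S8} and {S0,S1,S7}.
On input q, block {S3,S5,S6,S8} splits into {S3,S5,S8} and {S6}.
Refine {S3,S5,S8} on symbol q: members go to different blocks, giving {S5,S8} and {S3}.
On input p, block {S2,S4,S10} splits into {S4,S10} and {S2}.
On input p, block {S0,S1,S7} splits into {S0,S7} and {S1}.
The partition is now stable with 7 blocks: {S5,S8} | {S4,S10} | {S0,S7} | {S6} | {S3} | {S2} | {S1}.

7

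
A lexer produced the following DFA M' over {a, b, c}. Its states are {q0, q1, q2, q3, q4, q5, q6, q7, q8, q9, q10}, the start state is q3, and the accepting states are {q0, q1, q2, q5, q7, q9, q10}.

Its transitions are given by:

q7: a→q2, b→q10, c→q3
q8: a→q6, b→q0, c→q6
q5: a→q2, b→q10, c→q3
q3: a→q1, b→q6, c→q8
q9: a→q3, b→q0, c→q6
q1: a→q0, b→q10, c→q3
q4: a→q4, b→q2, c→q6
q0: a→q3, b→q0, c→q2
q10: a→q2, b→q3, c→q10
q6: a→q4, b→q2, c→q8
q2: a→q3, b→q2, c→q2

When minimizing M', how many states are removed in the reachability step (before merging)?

3

Starting at q3 and following transitions, the reachable set is {q0, q1, q2, q3, q4, q6, q8, q10}. That leaves q5, q7, q9 unreachable — 3 in total.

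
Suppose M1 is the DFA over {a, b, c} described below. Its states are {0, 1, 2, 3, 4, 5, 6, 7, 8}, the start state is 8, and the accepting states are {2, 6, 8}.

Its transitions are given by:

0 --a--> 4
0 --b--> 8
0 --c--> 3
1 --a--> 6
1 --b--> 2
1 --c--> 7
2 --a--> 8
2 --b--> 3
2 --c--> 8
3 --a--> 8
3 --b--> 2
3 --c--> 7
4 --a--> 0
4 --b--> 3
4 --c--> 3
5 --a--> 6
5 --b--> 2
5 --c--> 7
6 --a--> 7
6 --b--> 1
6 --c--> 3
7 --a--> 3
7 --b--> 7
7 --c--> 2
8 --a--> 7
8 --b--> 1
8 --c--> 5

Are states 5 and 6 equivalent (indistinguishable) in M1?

No

First remove the unreachable states {0,4}; 7 states remain.
Start with accepting vs non-accepting: {2,6,8} | {1,3,5,7}.
Split {2,6,8} by δ(·,a) → {6,8} and {2}.
On input a, block {1,3,5,7} splits into {1,3,5} and {7}.
No further refinement is possible. Final partition (4 blocks): {6,8} | {1,3,5} | {2} | {7}.
5 and 6 end up in different blocks, so they are distinguishable. For instance, the string 'ε' is accepted from only 6.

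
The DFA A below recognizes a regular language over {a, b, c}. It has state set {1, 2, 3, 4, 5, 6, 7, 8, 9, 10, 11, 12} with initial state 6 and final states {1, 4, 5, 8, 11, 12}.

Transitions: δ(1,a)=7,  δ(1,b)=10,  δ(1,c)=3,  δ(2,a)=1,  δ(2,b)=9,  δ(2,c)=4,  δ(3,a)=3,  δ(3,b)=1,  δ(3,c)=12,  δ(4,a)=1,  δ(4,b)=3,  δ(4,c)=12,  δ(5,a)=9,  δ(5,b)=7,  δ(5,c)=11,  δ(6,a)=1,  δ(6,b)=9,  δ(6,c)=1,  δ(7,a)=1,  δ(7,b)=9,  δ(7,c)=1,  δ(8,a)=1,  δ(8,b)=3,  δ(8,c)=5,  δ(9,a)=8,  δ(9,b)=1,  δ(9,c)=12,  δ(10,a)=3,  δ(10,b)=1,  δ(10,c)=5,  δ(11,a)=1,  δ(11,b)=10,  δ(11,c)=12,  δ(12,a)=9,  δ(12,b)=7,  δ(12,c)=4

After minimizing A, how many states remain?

6

First remove the unreachable states {2}; 11 states remain.
Initial partition by acceptance: {1,4,5,8,11,12} | {3,6,7,9,10}.
Refine {1,4,5,8,11,12} on symbol a: members go to different blocks, giving {1,5,12} and {4,8,11}.
Split {1,5,12} by δ(·,c) → {5,12} and {1}.
Refine {3,6,7,9,10} on symbol a: members go to different blocks, giving {3,10} and {6,7} and {9}.
No further refinement is possible. Final partition (6 blocks): {5,12} | {3,10} | {4,8,11} | {1} | {6,7} | {9}.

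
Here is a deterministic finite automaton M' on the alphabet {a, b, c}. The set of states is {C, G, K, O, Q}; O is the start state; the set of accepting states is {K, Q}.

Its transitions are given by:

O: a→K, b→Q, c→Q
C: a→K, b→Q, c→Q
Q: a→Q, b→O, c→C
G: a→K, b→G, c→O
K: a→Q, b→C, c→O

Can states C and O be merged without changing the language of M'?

Reachable states from the start: {C,K,O,Q}. Unreachable: {G} — drop them.
P0 = {K,Q} | {C,O}.
The partition is now stable with 2 blocks: {K,Q} | {C,O}.
C and O lie in the same block of the stable partition, so they are equivalent — no string distinguishes them.

Yes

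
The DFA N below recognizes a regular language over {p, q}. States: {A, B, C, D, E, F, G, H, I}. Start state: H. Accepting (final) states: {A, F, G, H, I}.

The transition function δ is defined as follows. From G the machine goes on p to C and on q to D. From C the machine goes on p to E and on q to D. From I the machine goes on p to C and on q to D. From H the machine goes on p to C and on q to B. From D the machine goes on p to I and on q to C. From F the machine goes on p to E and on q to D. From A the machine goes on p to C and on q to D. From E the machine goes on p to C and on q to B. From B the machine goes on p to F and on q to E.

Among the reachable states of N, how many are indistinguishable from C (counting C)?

First remove the unreachable states {A,G}; 7 states remain.
P0 = {F,H,I} | {B,C,D,E}.
Split {B,C,D,E} by δ(·,p) → {B,D} and {C,E}.
No further refinement is possible. Final partition (3 blocks): {F,H,I} | {B,D} | {C,E}.
The equivalence class containing C is {C,E}, of size 2.

2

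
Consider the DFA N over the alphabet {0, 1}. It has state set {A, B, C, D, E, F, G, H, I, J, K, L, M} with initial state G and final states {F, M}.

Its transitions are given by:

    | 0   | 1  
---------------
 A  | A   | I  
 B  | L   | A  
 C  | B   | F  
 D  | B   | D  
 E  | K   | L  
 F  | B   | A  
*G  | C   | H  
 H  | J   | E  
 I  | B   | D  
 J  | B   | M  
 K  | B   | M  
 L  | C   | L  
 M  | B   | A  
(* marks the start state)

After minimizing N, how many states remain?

6

Every state is reachable, so we keep all 13.
Initial partition by acceptance: {F,M} | {A,B,C,D,E,G,H,I,J,K,L}.
On input 1, block {A,B,C,D,E,G,H,I,J,K,L} splits into {A,B,D,E,G,H,I,L} and {C,J,K}.
Split {A,B,D,E,G,H,I,L} by δ(·,0) → {A,B,D,I} and {E,G,H,L}.
Split {A,B,D,I} by δ(·,0) → {A,D,I} and {B}.
Split {A,D,I} by δ(·,0) → {D,I} and {A}.
No further refinement is possible. Final partition (6 blocks): {F,M} | {D,I} | {C,J,K} | {E,G,H,L} | {B} | {A}.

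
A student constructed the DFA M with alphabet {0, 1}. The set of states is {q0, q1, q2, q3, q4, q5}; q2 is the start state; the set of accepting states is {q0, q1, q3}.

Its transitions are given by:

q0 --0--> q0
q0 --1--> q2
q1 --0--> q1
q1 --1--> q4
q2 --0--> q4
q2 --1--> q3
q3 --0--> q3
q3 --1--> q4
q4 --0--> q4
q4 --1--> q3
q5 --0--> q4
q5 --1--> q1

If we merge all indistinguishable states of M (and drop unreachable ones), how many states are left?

2

States {q0,q1,q5} cannot be reached from the start state, so discard them.
Initial partition by acceptance: {q3} | {q2,q4}.
No further refinement is possible. Final partition (2 blocks): {q3} | {q2,q4}.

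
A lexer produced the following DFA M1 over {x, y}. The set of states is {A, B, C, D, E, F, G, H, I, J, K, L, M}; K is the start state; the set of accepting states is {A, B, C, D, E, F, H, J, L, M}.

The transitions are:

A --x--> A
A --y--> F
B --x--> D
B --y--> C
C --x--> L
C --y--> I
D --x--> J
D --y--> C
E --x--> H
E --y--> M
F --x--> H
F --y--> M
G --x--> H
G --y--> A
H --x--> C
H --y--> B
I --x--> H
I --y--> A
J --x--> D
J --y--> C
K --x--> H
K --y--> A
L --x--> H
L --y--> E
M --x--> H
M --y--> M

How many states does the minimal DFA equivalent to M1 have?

6

States {G} cannot be reached from the start state, so discard them.
Initial partition by acceptance: {A,B,C,D,E,F,H,J,L,M} | {I,K}.
Refine {A,B,C,D,E,F,H,J,L,M} on symbol y: members go to different blocks, giving {A,B,D,E,F,H,J,L,M} and {C}.
Split {A,B,D,E,F,H,J,L,M} by δ(·,x) → {A,B,D,E,F,J,L,M} and {H}.
Split {A,B,D,E,F,J,L,M} by δ(·,x) → {A,B,D,J} and {E,F,L,M}.
Refine {A,B,D,J} on symbol y: members go to different blocks, giving {B,D,J} and {A}.
No further refinement is possible. Final partition (6 blocks): {B,D,J} | {I,K} | {C} | {H} | {E,F,L,M} | {A}.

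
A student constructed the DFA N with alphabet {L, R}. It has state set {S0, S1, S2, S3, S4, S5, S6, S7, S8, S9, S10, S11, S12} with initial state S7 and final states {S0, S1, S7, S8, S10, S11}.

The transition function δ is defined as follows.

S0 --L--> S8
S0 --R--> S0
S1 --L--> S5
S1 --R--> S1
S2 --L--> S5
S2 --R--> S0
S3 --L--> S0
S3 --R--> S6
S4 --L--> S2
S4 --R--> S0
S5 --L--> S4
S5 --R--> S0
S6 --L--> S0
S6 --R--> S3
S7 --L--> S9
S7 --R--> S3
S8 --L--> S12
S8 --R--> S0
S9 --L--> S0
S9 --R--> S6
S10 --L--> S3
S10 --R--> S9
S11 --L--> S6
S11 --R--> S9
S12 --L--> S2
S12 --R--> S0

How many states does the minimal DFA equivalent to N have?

First remove the unreachable states {S1,S10,S11}; 10 states remain.
Initial partition by acceptance: {S0,S7,S8} | {S2,S3,S4,S5,S6,S9,S12}.
On input L, block {S0,S7,S8} splits into {S7,S8} and {S0}.
Refine {S7,S8} on symbol R: members go to different blocks, giving {S7} and {S8}.
Split {S2,S3,S4,S5,S6,S9,S12} by δ(·,L) → {S2,S4,S5,S12} and {S3,S6,S9}.
Stable partition: {S7} | {S2,S4,S5,S12} | {S0} | {S8} | {S3,S6,S9} — 5 equivalence classes.

5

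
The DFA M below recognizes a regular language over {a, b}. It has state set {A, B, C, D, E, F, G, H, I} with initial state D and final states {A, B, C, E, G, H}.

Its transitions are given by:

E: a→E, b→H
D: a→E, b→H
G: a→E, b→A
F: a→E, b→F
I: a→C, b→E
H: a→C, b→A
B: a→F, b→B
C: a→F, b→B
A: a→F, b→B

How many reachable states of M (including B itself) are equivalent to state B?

3

States {G,I} cannot be reached from the start state, so discard them.
P0 = {A,B,C,E,H} | {D,F}.
Split {A,B,C,E,H} by δ(·,a) → {A,B,C} and {E,H}.
Refine {D,F} on symbol b: members go to different blocks, giving {D} and {F}.
Split {E,H} by δ(·,a) → {E} and {H}.
No further refinement is possible. Final partition (5 blocks): {A,B,C} | {D} | {E} | {F} | {H}.
The equivalence class containing B is {A,B,C}, of size 3.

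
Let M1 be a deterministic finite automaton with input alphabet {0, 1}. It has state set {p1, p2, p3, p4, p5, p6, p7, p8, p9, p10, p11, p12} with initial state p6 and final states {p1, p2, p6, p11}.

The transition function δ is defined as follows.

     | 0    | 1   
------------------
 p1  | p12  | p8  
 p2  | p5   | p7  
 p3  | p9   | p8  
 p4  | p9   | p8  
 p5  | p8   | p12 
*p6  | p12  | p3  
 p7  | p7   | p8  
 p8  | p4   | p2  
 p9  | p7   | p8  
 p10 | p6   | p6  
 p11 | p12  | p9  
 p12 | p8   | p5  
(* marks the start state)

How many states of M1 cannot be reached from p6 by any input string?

3

No path from p6 leads to p1, p10, p11; the other 9 states are all reachable.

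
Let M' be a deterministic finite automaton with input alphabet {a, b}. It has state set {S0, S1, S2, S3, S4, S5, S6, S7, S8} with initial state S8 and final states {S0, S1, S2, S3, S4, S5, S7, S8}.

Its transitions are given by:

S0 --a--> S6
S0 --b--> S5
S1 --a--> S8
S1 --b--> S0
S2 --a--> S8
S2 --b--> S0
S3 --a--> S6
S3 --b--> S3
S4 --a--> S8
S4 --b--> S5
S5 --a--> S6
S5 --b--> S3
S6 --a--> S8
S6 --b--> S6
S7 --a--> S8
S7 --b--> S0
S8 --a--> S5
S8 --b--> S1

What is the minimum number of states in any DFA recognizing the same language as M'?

4

First remove the unreachable states {S2,S4,S7}; 6 states remain.
Start with accepting vs non-accepting: {S0,S1,S3,S5,S8} | {S6}.
Refine {S0,S1,S3,S5,S8} on symbol a: members go to different blocks, giving {S0,S3,S5} and {S1,S8}.
On input a, block {S1,S8} splits into {S1} and {S8}.
Stable partition: {S0,S3,S5} | {S6} | {S1} | {S8} — 4 equivalence classes.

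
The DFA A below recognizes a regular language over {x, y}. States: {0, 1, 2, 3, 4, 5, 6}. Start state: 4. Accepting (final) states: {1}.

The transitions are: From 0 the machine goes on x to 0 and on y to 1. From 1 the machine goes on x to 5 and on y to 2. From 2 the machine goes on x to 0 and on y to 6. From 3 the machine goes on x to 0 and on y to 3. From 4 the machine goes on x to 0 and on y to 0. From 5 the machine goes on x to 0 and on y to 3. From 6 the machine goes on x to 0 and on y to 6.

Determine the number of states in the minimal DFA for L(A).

4

Every state is reachable, so we keep all 7.
P0 = {1} | {0,2,3,4,5,6}.
Split {0,2,3,4,5,6} by δ(·,y) → {2,3,4,5,6} and {0}.
Refine {2,3,4,5,6} on symbol y: members go to different blocks, giving {2,3,5,6} and {4}.
Stable partition: {1} | {2,3,5,6} | {0} | {4} — 4 equivalence classes.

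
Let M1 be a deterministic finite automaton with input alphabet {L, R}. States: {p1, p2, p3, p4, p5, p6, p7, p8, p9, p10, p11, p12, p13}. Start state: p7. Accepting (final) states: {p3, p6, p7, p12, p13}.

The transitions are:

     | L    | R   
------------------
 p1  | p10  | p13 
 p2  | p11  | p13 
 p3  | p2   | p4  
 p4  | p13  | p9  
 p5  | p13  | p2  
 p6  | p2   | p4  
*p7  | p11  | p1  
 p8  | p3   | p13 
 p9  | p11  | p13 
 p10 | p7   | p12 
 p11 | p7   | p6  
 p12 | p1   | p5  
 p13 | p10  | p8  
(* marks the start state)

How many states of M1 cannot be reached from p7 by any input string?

A breadth-first search from the start state visits every state.

0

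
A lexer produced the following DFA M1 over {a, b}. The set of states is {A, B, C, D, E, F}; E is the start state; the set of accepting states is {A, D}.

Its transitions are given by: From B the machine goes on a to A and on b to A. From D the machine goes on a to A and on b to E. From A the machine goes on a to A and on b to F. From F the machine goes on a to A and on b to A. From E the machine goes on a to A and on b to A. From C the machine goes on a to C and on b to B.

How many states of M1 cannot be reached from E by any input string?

3

Starting at E and following transitions, the reachable set is {A, E, F}. That leaves B, C, D unreachable — 3 in total.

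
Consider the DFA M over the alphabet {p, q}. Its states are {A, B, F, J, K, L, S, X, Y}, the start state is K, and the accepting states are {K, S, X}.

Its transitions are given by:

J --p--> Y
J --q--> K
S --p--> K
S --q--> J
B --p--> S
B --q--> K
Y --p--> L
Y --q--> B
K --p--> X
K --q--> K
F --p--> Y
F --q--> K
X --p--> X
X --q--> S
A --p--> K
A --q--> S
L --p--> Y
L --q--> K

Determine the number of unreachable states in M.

No path from K leads to A, F; the other 7 states are all reachable.

2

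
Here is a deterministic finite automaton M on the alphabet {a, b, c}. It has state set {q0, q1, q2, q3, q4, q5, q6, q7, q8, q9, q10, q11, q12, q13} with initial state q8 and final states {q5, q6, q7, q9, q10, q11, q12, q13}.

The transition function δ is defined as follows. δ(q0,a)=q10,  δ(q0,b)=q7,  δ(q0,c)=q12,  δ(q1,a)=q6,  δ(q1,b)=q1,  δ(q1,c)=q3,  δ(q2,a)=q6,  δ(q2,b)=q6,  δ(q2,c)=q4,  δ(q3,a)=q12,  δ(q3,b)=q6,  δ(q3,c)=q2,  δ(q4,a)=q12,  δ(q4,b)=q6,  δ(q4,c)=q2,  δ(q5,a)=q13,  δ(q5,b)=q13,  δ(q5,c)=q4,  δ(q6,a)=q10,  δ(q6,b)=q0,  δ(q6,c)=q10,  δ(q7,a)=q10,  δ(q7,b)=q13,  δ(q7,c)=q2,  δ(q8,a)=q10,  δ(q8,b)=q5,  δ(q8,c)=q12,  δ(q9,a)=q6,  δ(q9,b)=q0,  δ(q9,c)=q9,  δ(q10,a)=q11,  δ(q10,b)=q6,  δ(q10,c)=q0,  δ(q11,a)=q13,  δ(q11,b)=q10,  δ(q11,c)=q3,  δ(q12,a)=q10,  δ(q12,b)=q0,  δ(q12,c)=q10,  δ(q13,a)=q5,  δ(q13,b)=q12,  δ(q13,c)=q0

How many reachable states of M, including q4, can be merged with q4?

States {q1,q9} cannot be reached from the start state, so discard them.
Start with accepting vs non-accepting: {q5,q6,q7,q10,q11,q12,q13} | {q0,q2,q3,q4,q8}.
Split {q5,q6,q7,q10,q11,q12,q13} by δ(·,b) → {q5,q7,q10,q11,q13} and {q6,q12}.
Refine {q5,q7,q10,q11,q13} on symbol b: members go to different blocks, giving {q5,q7,q11} and {q10,q13}.
Split {q0,q2,q3,q4,q8} by δ(·,a) → {q2,q3,q4} and {q0,q8}.
The partition is now stable with 5 blocks: {q5,q7,q11} | {q2,q3,q4} | {q6,q12} | {q10,q13} | {q0,q8}.
The equivalence class containing q4 is {q2,q3,q4}, of size 3.

3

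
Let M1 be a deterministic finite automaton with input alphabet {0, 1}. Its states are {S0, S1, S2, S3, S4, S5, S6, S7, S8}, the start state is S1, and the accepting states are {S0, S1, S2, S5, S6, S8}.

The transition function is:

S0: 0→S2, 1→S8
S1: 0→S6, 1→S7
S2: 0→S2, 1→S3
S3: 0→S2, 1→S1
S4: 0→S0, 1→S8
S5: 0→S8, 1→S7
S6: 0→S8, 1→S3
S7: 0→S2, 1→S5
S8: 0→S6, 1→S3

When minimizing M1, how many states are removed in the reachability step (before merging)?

2

No path from S1 leads to S0, S4; the other 7 states are all reachable.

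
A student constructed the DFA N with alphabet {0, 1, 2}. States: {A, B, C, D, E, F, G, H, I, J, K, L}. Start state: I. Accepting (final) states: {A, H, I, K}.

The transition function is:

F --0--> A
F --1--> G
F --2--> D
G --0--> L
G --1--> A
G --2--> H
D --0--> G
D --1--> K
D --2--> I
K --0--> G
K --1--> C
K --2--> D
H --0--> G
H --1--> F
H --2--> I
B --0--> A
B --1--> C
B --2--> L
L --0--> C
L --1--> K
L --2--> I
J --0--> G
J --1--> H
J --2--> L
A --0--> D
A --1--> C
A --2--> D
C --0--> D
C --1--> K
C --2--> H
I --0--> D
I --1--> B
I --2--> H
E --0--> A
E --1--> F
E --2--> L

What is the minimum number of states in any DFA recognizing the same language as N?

First remove the unreachable states {E,J}; 10 states remain.
P0 = {A,H,I,K} | {B,C,D,F,G,L}.
Split {A,H,I,K} by δ(·,2) → {A,K} and {H,I}.
On input 0, block {B,C,D,F,G,L} splits into {C,D,G,L} and {B,F}.
Stable partition: {A,K} | {C,D,G,L} | {H,I} | {B,F} — 4 equivalence classes.

4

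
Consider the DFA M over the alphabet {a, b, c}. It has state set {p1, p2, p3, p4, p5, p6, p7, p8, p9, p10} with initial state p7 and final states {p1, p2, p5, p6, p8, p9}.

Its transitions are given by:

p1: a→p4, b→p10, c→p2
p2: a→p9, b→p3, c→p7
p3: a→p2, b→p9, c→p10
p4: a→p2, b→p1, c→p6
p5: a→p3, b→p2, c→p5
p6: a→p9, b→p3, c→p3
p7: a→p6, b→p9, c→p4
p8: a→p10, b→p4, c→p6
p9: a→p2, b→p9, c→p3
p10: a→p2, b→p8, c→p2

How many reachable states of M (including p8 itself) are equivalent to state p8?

2

Reachable states from the start: {p1,p2,p3,p4,p6,p7,p8,p9,p10}. Unreachable: {p5} — drop them.
Start with accepting vs non-accepting: {p1,p2,p6,p8,p9} | {p3,p4,p7,p10}.
On input a, block {p1,p2,p6,p8,p9} splits into {p2,p6,p9} and {p1,p8}.
Split {p2,p6,p9} by δ(·,b) → {p2,p6} and {p9}.
On input b, block {p3,p4,p7,p10} splits into {p3,p7} and {p4,p10}.
No further refinement is possible. Final partition (5 blocks): {p2,p6} | {p3,p7} | {p1,p8} | {p9} | {p4,p10}.
The equivalence class containing p8 is {p1,p8}, of size 2.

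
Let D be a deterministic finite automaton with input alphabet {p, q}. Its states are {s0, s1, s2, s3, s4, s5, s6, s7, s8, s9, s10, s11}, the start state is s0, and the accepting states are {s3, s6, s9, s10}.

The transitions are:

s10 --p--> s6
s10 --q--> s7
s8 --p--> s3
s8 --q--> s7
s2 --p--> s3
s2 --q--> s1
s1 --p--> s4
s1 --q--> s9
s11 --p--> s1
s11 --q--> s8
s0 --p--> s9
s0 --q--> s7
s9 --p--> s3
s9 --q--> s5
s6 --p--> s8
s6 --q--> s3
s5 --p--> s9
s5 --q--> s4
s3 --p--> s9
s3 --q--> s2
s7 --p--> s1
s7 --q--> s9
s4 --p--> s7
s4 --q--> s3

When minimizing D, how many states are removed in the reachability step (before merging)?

Starting at s0 and following transitions, the reachable set is {s0, s1, s2, s3, s4, s5, s7, s9}. That leaves s6, s8, s10, s11 unreachable — 4 in total.

4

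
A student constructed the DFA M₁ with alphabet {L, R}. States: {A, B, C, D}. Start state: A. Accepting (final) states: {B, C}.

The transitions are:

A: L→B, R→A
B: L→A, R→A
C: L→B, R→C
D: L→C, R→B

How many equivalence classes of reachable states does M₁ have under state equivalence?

First remove the unreachable states {C,D}; 2 states remain.
Start with accepting vs non-accepting: {B} | {A}.
No further refinement is possible. Final partition (2 blocks): {B} | {A}.

2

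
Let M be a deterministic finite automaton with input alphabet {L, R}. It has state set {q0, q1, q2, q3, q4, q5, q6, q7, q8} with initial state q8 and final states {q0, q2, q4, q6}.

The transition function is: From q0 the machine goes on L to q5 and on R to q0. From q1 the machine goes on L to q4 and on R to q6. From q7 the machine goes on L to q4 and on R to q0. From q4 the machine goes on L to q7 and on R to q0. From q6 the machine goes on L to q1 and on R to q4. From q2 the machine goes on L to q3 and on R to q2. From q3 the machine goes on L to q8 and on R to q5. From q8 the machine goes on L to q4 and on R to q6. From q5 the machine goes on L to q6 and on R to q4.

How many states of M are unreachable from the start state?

2

No path from q8 leads to q2, q3; the other 7 states are all reachable.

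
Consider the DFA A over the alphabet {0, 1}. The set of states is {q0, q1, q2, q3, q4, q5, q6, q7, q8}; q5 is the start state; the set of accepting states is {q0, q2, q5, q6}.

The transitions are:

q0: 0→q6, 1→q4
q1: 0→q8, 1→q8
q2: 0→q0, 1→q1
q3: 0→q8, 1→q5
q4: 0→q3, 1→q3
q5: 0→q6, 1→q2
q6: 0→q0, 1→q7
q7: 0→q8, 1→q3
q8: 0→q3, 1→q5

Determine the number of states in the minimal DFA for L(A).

Initial partition by acceptance: {q0,q2,q5,q6} | {q1,q3,q4,q7,q8}.
On input 1, block {q0,q2,q5,q6} splits into {q0,q2,q6} and {q5}.
On input 1, block {q1,q3,q4,q7,q8} splits into {q1,q4,q7} and {q3,q8}.
The partition is now stable with 4 blocks: {q0,q2,q6} | {q1,q4,q7} | {q5} | {q3,q8}.

4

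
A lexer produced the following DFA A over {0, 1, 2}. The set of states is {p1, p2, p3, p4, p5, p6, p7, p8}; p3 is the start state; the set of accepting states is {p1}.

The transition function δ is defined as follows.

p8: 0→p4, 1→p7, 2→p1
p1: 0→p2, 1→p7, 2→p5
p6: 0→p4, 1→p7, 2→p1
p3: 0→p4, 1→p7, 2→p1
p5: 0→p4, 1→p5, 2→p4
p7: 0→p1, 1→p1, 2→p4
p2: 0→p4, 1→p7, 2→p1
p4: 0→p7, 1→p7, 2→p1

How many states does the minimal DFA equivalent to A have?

Reachable states from the start: {p1,p2,p3,p4,p5,p7}. Unreachable: {p6,p8} — drop them.
P0 = {p1} | {p2,p3,p4,p5,p7}.
On input 0, block {p2,p3,p4,p5,p7} splits into {p2,p3,p4,p5} and {p7}.
Split {p2,p3,p4,p5} by δ(·,0) → {p2,p3,p5} and {p4}.
On input 1, block {p2,p3,p5} splits into {p2,p3} and {p5}.
No further refinement is possible. Final partition (5 blocks): {p1} | {p2,p3} | {p7} | {p4} | {p5}.

5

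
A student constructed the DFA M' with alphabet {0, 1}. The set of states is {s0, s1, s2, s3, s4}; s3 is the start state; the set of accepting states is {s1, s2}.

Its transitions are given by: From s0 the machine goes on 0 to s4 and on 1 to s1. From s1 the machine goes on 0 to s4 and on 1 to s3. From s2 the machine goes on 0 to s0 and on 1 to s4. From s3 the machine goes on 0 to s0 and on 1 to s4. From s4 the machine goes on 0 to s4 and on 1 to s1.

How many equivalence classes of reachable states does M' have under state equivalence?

Reachable states from the start: {s0,s1,s3,s4}. Unreachable: {s2} — drop them.
Start with accepting vs non-accepting: {s1} | {s0,s3,s4}.
Split {s0,s3,s4} by δ(·,1) → {s0,s4} and {s3}.
No further refinement is possible. Final partition (3 blocks): {s1} | {s0,s4} | {s3}.

3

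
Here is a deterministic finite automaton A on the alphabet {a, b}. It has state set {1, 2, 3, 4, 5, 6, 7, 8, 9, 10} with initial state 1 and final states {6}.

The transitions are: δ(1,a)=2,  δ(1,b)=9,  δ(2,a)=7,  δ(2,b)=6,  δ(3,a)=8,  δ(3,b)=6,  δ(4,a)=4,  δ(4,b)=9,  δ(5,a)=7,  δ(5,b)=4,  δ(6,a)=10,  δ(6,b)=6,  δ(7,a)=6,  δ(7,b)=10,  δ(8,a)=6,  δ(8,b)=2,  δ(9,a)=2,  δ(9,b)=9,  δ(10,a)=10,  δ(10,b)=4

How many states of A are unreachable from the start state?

3

Starting at 1 and following transitions, the reachable set is {1, 2, 4, 6, 7, 9, 10}. That leaves 3, 5, 8 unreachable — 3 in total.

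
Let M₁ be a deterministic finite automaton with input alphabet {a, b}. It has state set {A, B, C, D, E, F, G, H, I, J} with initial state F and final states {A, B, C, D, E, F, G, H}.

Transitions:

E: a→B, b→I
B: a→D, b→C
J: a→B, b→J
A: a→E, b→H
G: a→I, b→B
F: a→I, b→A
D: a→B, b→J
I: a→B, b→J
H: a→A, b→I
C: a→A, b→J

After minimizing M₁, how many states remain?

4

First remove the unreachable states {G}; 9 states remain.
P0 = {A,B,C,D,E,F,H} | {I,J}.
On input a, block {A,B,C,D,E,F,H} splits into {A,B,C,D,E,H} and {F}.
Refine {A,B,C,D,E,H} on symbol b: members go to different blocks, giving {C,D,E,H} and {A,B}.
No further refinement is possible. Final partition (4 blocks): {C,D,E,H} | {I,J} | {F} | {A,B}.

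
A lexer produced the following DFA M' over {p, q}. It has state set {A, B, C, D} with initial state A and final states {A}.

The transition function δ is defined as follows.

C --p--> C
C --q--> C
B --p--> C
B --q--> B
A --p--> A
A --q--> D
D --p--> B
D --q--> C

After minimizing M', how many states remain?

P0 = {A} | {B,C,D}.
Stable partition: {A} | {B,C,D} — 2 equivalence classes.

2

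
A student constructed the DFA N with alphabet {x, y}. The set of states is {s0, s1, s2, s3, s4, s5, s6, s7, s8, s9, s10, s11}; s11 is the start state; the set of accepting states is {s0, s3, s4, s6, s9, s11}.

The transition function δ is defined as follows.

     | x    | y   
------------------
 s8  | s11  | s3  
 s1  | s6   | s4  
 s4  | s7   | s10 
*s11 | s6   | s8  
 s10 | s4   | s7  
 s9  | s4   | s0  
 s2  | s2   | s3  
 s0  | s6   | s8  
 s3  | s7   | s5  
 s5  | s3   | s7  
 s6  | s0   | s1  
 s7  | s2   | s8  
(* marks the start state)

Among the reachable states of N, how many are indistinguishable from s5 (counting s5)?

First remove the unreachable states {s9}; 11 states remain.
Start with accepting vs non-accepting: {s0,s3,s4,s6,s11} | {s1,s2,s5,s7,s8,s10}.
On input x, block {s0,s3,s4,s6,s11} splits into {s0,s6,s11} and {s3,s4}.
On input x, block {s1,s2,s5,s7,s8,s10} splits into {s1,s8} and {s2,s7} and {s5,s10}.
Split {s2,s7} by δ(·,y) → {s2} and {s7}.
Stable partition: {s0,s6,s11} | {s1,s8} | {s3,s4} | {s2} | {s5,s10} | {s7} — 6 equivalence classes.
State s5 belongs to the block {s5,s10}, which has 2 states.

2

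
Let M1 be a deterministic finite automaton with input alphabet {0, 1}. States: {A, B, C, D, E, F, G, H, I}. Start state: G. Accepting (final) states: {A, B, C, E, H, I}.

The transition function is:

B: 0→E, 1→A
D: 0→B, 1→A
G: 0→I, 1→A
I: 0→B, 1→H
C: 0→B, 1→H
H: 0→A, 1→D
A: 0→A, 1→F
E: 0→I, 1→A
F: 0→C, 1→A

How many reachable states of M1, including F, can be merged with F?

All states are reachable from the start state.
P0 = {A,B,C,E,H,I} | {D,F,G}.
Refine {A,B,C,E,H,I} on symbol 1: members go to different blocks, giving {B,C,E,I} and {A,H}.
The partition is now stable with 3 blocks: {B,C,E,I} | {D,F,G} | {A,H}.
State F belongs to the block {D,F,G}, which has 3 states.

3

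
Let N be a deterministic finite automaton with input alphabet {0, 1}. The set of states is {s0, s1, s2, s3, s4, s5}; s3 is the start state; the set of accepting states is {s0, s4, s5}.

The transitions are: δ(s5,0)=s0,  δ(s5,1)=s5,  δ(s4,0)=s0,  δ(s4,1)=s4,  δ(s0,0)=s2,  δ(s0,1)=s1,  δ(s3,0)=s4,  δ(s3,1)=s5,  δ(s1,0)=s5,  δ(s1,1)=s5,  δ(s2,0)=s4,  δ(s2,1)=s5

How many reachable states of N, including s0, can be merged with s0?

Every state is reachable, so we keep all 6.
Start with accepting vs non-accepting: {s0,s4,s5} | {s1,s2,s3}.
On input 0, block {s0,s4,s5} splits into {s4,s5} and {s0}.
The partition is now stable with 3 blocks: {s4,s5} | {s1,s2,s3} | {s0}.
State s0 belongs to the block {s0}, which has 1 states.

1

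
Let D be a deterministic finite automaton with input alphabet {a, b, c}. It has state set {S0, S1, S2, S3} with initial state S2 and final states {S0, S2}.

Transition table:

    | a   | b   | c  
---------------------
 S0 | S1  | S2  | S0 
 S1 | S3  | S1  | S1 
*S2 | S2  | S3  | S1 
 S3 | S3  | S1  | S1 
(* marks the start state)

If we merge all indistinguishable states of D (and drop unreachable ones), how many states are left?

2

Reachable states from the start: {S1,S2,S3}. Unreachable: {S0} — drop them.
Start with accepting vs non-accepting: {S2} | {S1,S3}.
The partition is now stable with 2 blocks: {S2} | {S1,S3}.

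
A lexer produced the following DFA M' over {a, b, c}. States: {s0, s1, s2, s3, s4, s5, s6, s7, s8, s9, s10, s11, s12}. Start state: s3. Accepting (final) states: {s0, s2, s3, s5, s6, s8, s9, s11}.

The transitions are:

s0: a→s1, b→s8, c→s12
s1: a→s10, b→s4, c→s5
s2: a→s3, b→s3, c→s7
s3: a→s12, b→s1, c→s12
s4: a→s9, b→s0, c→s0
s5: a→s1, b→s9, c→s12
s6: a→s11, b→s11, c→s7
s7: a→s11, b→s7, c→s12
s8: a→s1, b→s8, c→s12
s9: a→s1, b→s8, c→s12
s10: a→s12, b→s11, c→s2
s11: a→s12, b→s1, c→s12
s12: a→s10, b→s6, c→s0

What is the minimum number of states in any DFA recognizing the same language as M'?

Initial partition by acceptance: {s0,s2,s3,s5,s6,s8,s9,s11} | {s1,s4,s7,s10,s12}.
On input a, block {s0,s2,s3,s5,s6,s8,s9,s11} splits into {s0,s3,s5,s8,s9,s11} and {s2,s6}.
Refine {s0,s3,s5,s8,s9,s11} on symbol b: members go to different blocks, giving {s0,s5,s8,s9} and {s3,s11}.
Split {s1,s4,s7,s10,s12} by δ(·,a) → {s1,s10,s12} and {s4} and {s7}.
Split {s1,s10,s12} by δ(·,b) → {s1} and {s10} and {s12}.
The partition is now stable with 8 blocks: {s0,s5,s8,s9} | {s1} | {s2,s6} | {s3,s11} | {s4} | {s7} | {s10} | {s12}.

8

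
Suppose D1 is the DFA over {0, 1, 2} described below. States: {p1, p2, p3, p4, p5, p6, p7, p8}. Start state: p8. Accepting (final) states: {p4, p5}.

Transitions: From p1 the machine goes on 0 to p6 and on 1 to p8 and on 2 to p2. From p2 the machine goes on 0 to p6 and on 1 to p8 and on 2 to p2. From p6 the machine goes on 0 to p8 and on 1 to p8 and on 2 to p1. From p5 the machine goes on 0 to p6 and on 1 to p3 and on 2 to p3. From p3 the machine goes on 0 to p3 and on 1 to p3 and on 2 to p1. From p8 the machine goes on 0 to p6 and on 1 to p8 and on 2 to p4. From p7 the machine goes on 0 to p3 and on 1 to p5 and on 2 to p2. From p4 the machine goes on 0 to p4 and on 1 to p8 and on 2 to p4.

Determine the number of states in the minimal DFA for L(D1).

Reachable states from the start: {p1,p2,p4,p6,p8}. Unreachable: {p3,p5,p7} — drop them.
P0 = {p4} | {p1,p2,p6,p8}.
Refine {p1,p2,p6,p8} on symbol 2: members go to different blocks, giving {p1,p2,p6} and {p8}.
Refine {p1,p2,p6} on symbol 0: members go to different blocks, giving {p1,p2} and {p6}.
Stable partition: {p4} | {p1,p2} | {p8} | {p6} — 4 equivalence classes.

4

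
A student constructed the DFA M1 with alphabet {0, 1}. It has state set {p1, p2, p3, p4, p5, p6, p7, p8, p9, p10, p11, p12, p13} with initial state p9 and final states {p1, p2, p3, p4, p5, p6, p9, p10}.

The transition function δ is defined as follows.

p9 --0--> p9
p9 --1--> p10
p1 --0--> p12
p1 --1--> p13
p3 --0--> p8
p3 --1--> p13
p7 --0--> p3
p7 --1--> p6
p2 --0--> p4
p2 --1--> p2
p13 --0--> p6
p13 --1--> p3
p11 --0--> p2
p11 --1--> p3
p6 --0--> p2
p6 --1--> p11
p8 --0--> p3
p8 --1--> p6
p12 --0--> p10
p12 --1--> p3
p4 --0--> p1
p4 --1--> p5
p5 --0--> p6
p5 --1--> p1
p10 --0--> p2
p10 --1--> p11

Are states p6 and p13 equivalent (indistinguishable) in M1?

No

First remove the unreachable states {p7}; 12 states remain.
P0 = {p1,p2,p3,p4,p5,p6,p9,p10} | {p8,p11,p12,p13}.
Refine {p1,p2,p3,p4,p5,p6,p9,p10} on symbol 0: members go to different blocks, giving {p2,p4,p5,p6,p9,p10} and {p1,p3}.
Split {p2,p4,p5,p6,p9,p10} by δ(·,0) → {p2,p5,p6,p9,p10} and {p4}.
On input 0, block {p2,p5,p6,p9,p10} splits into {p5,p6,p9,p10} and {p2}.
Split {p5,p6,p9,p10} by δ(·,0) → {p5,p9} and {p6,p10}.
On input 0, block {p5,p9} splits into {p5} and {p9}.
On input 0, block {p8,p11,p12,p13} splits into {p12,p13} and {p8} and {p11}.
On input 0, block {p1,p3} splits into {p1} and {p3}.
No further refinement is possible. Final partition (10 blocks): {p5} | {p12,p13} | {p1} | {p4} | {p2} | {p6,p10} | {p9} | {p8} | {p11} | {p3}.
p6 and p13 end up in different blocks, so they are distinguishable. For instance, the string 'ε' is accepted from only p6.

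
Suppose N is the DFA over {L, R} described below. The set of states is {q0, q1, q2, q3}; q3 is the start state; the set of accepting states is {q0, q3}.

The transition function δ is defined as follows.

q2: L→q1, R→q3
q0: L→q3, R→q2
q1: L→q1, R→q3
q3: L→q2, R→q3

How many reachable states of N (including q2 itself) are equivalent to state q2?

Reachable states from the start: {q1,q2,q3}. Unreachable: {q0} — drop them.
Initial partition by acceptance: {q3} | {q1,q2}.
No further refinement is possible. Final partition (2 blocks): {q3} | {q1,q2}.
The equivalence class containing q2 is {q1,q2}, of size 2.

2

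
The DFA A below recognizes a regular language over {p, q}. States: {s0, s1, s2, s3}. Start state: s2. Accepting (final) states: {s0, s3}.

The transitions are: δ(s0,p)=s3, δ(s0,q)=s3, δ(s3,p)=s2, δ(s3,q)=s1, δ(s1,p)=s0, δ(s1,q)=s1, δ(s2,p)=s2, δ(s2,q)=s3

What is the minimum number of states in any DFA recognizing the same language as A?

P0 = {s0,s3} | {s1,s2}.
On input p, block {s0,s3} splits into {s0} and {s3}.
Refine {s1,s2} on symbol p: members go to different blocks, giving {s1} and {s2}.
The partition is now stable with 4 blocks: {s0} | {s1} | {s3} | {s2}.

4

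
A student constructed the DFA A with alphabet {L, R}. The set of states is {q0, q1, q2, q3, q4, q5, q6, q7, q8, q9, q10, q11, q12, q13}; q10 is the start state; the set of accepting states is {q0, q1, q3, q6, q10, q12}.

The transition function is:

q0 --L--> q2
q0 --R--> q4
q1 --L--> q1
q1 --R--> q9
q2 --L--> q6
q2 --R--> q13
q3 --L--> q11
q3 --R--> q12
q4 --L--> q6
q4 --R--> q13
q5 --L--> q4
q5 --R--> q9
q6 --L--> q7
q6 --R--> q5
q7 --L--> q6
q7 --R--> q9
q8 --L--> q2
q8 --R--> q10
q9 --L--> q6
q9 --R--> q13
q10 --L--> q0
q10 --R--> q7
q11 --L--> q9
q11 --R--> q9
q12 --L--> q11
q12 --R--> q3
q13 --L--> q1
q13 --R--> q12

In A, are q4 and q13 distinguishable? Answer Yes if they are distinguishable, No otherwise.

Yes

First remove the unreachable states {q8}; 13 states remain.
Start with accepting vs non-accepting: {q0,q1,q3,q6,q10,q12} | {q2,q4,q5,q7,q9,q11,q13}.
Refine {q0,q1,q3,q6,q10,q12} on symbol L: members go to different blocks, giving {q0,q3,q6,q12} and {q1,q10}.
Split {q0,q3,q6,q12} by δ(·,R) → {q0,q6} and {q3,q12}.
Split {q2,q4,q5,q7,q9,q11,q13} by δ(·,L) → {q2,q4,q7,q9} and {q5,q11} and {q13}.
Split {q0,q6} by δ(·,R) → {q0} and {q6}.
On input R, block {q2,q4,q7,q9} splits into {q2,q4,q9} and {q7}.
On input L, block {q1,q10} splits into {q1} and {q10}.
Stable partition: {q0} | {q2,q4,q9} | {q1} | {q3,q12} | {q5,q11} | {q13} | {q6} | {q7} | {q10} — 9 equivalence classes.
q4 and q13 end up in different blocks, so they are distinguishable. For instance, the string 'R' is accepted from only q13.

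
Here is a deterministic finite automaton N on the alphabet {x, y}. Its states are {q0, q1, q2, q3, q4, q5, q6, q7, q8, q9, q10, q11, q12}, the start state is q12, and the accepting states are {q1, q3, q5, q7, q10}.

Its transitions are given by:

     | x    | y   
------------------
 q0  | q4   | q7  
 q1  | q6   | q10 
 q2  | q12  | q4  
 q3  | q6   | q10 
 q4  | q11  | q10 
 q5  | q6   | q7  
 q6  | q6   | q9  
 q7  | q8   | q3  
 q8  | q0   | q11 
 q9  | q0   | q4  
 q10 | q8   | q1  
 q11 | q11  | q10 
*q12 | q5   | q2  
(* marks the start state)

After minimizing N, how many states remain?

Every state is reachable, so we keep all 13.
Initial partition by acceptance: {q1,q3,q5,q7,q10} | {q0,q2,q4,q6,q8,q9,q11,q12}.
On input x, block {q0,q2,q4,q6,q8,q9,q11,q12} splits into {q0,q2,q4,q6,q8,q9,q11} and {q12}.
Split {q0,q2,q4,q6,q8,q9,q11} by δ(·,x) → {q0,q4,q6,q8,q9,q11} and {q2}.
Refine {q0,q4,q6,q8,q9,q11} on symbol y: members go to different blocks, giving {q0,q4,q11} and {q6,q8,q9}.
Refine {q6,q8,q9} on symbol x: members go to different blocks, giving {q8,q9} and {q6}.
Refine {q1,q3,q5,q7,q10} on symbol x: members go to different blocks, giving {q1,q3,q5} and {q7,q10}.
The partition is now stable with 7 blocks: {q1,q3,q5} | {q0,q4,q11} | {q12} | {q2} | {q8,q9} | {q6} | {q7,q10}.

7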